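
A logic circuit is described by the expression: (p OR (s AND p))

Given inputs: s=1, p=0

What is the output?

Substituting: (0 OR (1 AND 0))
= 0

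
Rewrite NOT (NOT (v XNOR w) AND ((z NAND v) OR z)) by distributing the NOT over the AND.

(v XNOR w) OR NOT ((z NAND v) OR z)
De Morgan's: NOT(AND of terms) = OR of negations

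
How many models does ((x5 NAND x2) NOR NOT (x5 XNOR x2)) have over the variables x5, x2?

Satisfying assignments: (1,1)
Count: 1 out of 4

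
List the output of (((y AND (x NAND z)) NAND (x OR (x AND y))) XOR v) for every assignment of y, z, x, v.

y | z | x | v | Output
----------------------
0 | 0 | 0 | 0 | 1
0 | 0 | 0 | 1 | 0
0 | 0 | 1 | 0 | 1
0 | 0 | 1 | 1 | 0
0 | 1 | 0 | 0 | 1
0 | 1 | 0 | 1 | 0
0 | 1 | 1 | 0 | 1
0 | 1 | 1 | 1 | 0
1 | 0 | 0 | 0 | 1
1 | 0 | 0 | 1 | 0
1 | 0 | 1 | 0 | 0
1 | 0 | 1 | 1 | 1
1 | 1 | 0 | 0 | 1
1 | 1 | 0 | 1 | 0
1 | 1 | 1 | 0 | 1
1 | 1 | 1 | 1 | 0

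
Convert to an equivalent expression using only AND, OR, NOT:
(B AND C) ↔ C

((B AND C) AND C) OR (NOT (B AND C) AND NOT C)
(Biconditional = both true or both false)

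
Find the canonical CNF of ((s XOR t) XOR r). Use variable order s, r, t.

(s OR r OR t) AND (s OR NOT r OR NOT t) AND (NOT s OR r OR NOT t) AND (NOT s OR NOT r OR t)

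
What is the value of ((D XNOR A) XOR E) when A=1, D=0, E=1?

Substituting: ((0 XNOR 1) XOR 1)
= 1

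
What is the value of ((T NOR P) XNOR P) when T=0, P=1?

Substituting: ((0 NOR 1) XNOR 1)
= 0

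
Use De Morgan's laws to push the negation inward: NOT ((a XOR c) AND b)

NOT (a XOR c) OR NOT b
De Morgan's: NOT(AND of terms) = OR of negations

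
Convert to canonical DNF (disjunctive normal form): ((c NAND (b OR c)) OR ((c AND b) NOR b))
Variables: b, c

(NOT b AND NOT c) OR (NOT b AND c) OR (b AND NOT c)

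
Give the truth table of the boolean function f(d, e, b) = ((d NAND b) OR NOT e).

d | e | b | Output
------------------
0 | 0 | 0 | 1
0 | 0 | 1 | 1
0 | 1 | 0 | 1
0 | 1 | 1 | 1
1 | 0 | 0 | 1
1 | 0 | 1 | 1
1 | 1 | 0 | 1
1 | 1 | 1 | 0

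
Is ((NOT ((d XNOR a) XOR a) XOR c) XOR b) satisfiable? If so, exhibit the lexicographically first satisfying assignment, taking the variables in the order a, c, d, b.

a=0, c=0, d=0, b=1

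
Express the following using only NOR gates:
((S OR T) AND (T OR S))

((((S NOR T) NOR (S NOR T)) NOR ((S NOR T) NOR (S NOR T))) NOR (((T NOR S) NOR (T NOR S)) NOR ((T NOR S) NOR (T NOR S))))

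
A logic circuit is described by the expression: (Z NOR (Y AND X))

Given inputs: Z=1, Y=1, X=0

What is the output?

Substituting: (1 NOR (1 AND 0))
= 0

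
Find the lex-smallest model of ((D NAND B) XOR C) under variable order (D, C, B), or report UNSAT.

D=0, C=0, B=0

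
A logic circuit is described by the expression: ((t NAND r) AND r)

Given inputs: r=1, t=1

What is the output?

Substituting: ((1 NAND 1) AND 1)
= 0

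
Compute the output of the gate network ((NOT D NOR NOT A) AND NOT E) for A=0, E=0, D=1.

Substituting: ((NOT 1 NOR NOT 0) AND NOT 0)
= 0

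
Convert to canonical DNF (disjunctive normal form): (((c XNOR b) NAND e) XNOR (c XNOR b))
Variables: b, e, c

(NOT b AND NOT e AND NOT c) OR (b AND NOT e AND c)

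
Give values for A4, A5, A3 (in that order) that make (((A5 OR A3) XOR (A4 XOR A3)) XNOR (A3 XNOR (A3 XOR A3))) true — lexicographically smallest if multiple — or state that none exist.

A4=0, A5=0, A3=1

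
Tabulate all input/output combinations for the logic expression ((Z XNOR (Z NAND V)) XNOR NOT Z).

Z | V | Output
--------------
0 | 0 | 0
0 | 1 | 0
1 | 0 | 0
1 | 1 | 1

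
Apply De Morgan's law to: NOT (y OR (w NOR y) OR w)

NOT y AND NOT (w NOR y) AND NOT w
De Morgan's: NOT(OR of terms) = AND of negations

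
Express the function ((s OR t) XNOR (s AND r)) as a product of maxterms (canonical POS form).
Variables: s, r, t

ΠM(1, 3, 4, 5) = (s OR r OR NOT t) AND (s OR NOT r OR NOT t) AND (NOT s OR r OR t) AND (NOT s OR r OR NOT t)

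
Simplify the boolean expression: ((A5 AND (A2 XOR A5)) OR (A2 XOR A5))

By absorption (E OR (E AND v) = E):
= (A2 XOR A5)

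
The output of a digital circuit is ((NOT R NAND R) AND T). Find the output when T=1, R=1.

Substituting: ((NOT 1 NAND 1) AND 1)
= 1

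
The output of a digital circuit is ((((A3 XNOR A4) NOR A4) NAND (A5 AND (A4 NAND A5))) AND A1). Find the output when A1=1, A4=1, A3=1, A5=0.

Substituting: ((((1 XNOR 1) NOR 1) NAND (0 AND (1 NAND 0))) AND 1)
= 1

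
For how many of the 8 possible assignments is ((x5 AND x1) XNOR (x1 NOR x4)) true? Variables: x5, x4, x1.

Satisfying assignments: (0,0,1), (0,1,0), (0,1,1), (1,1,0)
Count: 4 out of 8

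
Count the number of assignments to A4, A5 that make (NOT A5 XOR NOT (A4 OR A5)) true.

Satisfying assignments: (1,0)
Count: 1 out of 4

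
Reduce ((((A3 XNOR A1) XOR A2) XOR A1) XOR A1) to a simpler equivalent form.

By XOR self-cancellation ((E XOR v) XOR v = E):
= ((A3 XNOR A1) XOR A2)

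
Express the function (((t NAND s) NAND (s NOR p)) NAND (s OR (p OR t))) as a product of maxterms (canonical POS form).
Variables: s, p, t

ΠM(2, 3, 4, 5, 6, 7) = (s OR NOT p OR t) AND (s OR NOT p OR NOT t) AND (NOT s OR p OR t) AND (NOT s OR p OR NOT t) AND (NOT s OR NOT p OR t) AND (NOT s OR NOT p OR NOT t)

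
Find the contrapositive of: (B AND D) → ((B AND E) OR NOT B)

Contrapositive: NOT ((B AND E) OR NOT B) → NOT (B AND D)
Note: A statement and its contrapositive are logically equivalent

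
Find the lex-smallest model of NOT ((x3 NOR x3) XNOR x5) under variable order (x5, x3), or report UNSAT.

x5=0, x3=0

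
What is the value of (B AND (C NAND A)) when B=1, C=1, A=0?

Substituting: (1 AND (1 NAND 0))
= 1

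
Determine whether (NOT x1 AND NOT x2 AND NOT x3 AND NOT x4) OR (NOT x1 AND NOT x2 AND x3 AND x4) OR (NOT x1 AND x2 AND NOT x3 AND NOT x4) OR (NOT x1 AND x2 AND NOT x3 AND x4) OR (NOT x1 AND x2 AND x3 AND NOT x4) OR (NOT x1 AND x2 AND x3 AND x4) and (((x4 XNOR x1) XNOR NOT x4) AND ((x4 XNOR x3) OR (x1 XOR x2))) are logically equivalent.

Yes, they are equivalent — the two output columns agree on all 16 assignments:
x1 | x2 | x3 | x4 | Expression 1 | Expression 2
-----------------------------------------------
0 | 0 | 0 | 0 | 1 | 1
0 | 0 | 0 | 1 | 0 | 0
0 | 0 | 1 | 0 | 0 | 0
0 | 0 | 1 | 1 | 1 | 1
0 | 1 | 0 | 0 | 1 | 1
0 | 1 | 0 | 1 | 1 | 1
0 | 1 | 1 | 0 | 1 | 1
0 | 1 | 1 | 1 | 1 | 1
1 | 0 | 0 | 0 | 0 | 0
1 | 0 | 0 | 1 | 0 | 0
1 | 0 | 1 | 0 | 0 | 0
1 | 0 | 1 | 1 | 0 | 0
1 | 1 | 0 | 0 | 0 | 0
1 | 1 | 0 | 1 | 0 | 0
1 | 1 | 1 | 0 | 0 | 0
1 | 1 | 1 | 1 | 0 | 0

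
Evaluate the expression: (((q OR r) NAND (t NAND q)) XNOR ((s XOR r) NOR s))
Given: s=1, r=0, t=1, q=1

Substituting: (((1 OR 0) NAND (1 NAND 1)) XNOR ((1 XOR 0) NOR 1))
= 0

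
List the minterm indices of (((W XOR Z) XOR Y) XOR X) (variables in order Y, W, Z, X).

Σm(1, 2, 4, 7, 8, 11, 13, 14) = (NOT Y AND NOT W AND NOT Z AND X) OR (NOT Y AND NOT W AND Z AND NOT X) OR (NOT Y AND W AND NOT Z AND NOT X) OR (NOT Y AND W AND Z AND X) OR (Y AND NOT W AND NOT Z AND NOT X) OR (Y AND NOT W AND Z AND X) OR (Y AND W AND NOT Z AND X) OR (Y AND W AND Z AND NOT X)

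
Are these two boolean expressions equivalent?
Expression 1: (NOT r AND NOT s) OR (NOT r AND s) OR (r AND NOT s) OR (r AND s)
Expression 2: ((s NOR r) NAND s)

Yes, they are equivalent — the two output columns agree on all 4 assignments:
r | s | Expression 1 | Expression 2
-----------------------------------
0 | 0 | 1 | 1
0 | 1 | 1 | 1
1 | 0 | 1 | 1
1 | 1 | 1 | 1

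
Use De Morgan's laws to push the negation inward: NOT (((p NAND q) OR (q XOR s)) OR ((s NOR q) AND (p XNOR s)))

NOT ((p NAND q) OR (q XOR s)) AND NOT ((s NOR q) AND (p XNOR s))
De Morgan's: NOT(OR of terms) = AND of negations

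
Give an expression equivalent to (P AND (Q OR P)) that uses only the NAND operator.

((P NAND ((Q NAND Q) NAND (P NAND P))) NAND (P NAND ((Q NAND Q) NAND (P NAND P))))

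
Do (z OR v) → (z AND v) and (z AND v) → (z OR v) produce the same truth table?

No, Converse is not equivalent to original (counterexample: v=0, z=1)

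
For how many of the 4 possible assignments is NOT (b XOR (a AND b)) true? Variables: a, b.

Satisfying assignments: (0,0), (1,0), (1,1)
Count: 3 out of 4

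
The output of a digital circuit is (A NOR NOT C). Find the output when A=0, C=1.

Substituting: (0 NOR NOT 1)
= 1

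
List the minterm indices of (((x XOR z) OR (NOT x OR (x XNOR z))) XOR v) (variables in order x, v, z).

Σm(0, 1, 4, 5) = (NOT x AND NOT v AND NOT z) OR (NOT x AND NOT v AND z) OR (x AND NOT v AND NOT z) OR (x AND NOT v AND z)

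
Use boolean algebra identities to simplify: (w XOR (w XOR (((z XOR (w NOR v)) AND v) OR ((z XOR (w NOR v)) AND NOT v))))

By XOR self-cancellation ((E XOR v) XOR v = E) then distribution ((E AND v) OR (E AND NOT v) = E):
= (z XOR (w NOR v))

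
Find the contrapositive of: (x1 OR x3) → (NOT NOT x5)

Contrapositive: NOT x5 → NOT (x1 OR x3)
Note: A statement and its contrapositive are logically equivalent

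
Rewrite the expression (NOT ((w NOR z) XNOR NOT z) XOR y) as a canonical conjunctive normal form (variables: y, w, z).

(y OR w OR z) AND (y OR w OR NOT z) AND (y OR NOT w OR NOT z) AND (NOT y OR NOT w OR z)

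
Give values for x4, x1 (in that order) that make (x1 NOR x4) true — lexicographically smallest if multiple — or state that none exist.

x4=0, x1=0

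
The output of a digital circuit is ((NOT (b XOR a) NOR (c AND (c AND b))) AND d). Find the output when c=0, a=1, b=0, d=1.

Substituting: ((NOT (0 XOR 1) NOR (0 AND (0 AND 0))) AND 1)
= 1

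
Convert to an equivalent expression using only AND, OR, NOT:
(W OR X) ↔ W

((W OR X) AND W) OR (NOT (W OR X) AND NOT W)
(Biconditional = both true or both false)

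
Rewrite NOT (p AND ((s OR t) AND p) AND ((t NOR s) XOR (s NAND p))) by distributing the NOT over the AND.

NOT p OR NOT ((s OR t) AND p) OR NOT ((t NOR s) XOR (s NAND p))
De Morgan's: NOT(AND of terms) = OR of negations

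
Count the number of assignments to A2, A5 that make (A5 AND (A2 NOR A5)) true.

No assignment satisfies the expression.
Count: 0 out of 4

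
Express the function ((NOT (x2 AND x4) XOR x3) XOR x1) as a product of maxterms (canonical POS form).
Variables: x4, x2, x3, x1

ΠM(1, 2, 5, 6, 9, 10, 12, 15) = (x4 OR x2 OR x3 OR NOT x1) AND (x4 OR x2 OR NOT x3 OR x1) AND (x4 OR NOT x2 OR x3 OR NOT x1) AND (x4 OR NOT x2 OR NOT x3 OR x1) AND (NOT x4 OR x2 OR x3 OR NOT x1) AND (NOT x4 OR x2 OR NOT x3 OR x1) AND (NOT x4 OR NOT x2 OR x3 OR x1) AND (NOT x4 OR NOT x2 OR NOT x3 OR NOT x1)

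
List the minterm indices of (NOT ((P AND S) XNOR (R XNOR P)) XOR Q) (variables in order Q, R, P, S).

Σm(0, 1, 3, 6, 10, 12, 13, 15) = (NOT Q AND NOT R AND NOT P AND NOT S) OR (NOT Q AND NOT R AND NOT P AND S) OR (NOT Q AND NOT R AND P AND S) OR (NOT Q AND R AND P AND NOT S) OR (Q AND NOT R AND P AND NOT S) OR (Q AND R AND NOT P AND NOT S) OR (Q AND R AND NOT P AND S) OR (Q AND R AND P AND S)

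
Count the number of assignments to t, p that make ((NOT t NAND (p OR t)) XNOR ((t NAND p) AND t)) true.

Satisfying assignments: (0,1), (1,0)
Count: 2 out of 4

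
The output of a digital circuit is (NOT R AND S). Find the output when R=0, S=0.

Substituting: (NOT 0 AND 0)
= 0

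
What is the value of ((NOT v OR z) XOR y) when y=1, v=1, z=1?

Substituting: ((NOT 1 OR 1) XOR 1)
= 0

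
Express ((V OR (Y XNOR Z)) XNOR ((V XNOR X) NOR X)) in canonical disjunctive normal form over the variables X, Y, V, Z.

(NOT X AND NOT Y AND NOT V AND Z) OR (NOT X AND NOT Y AND V AND NOT Z) OR (NOT X AND NOT Y AND V AND Z) OR (NOT X AND Y AND NOT V AND NOT Z) OR (NOT X AND Y AND V AND NOT Z) OR (NOT X AND Y AND V AND Z) OR (X AND NOT Y AND NOT V AND Z) OR (X AND Y AND NOT V AND NOT Z)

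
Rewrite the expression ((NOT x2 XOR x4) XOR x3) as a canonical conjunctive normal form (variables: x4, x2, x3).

(x4 OR x2 OR NOT x3) AND (x4 OR NOT x2 OR x3) AND (NOT x4 OR x2 OR x3) AND (NOT x4 OR NOT x2 OR NOT x3)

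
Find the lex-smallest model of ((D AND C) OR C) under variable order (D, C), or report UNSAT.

D=0, C=1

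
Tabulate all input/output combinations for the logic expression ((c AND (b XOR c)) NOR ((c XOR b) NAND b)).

b | c | Output
--------------
0 | 0 | 0
0 | 1 | 0
1 | 0 | 1
1 | 1 | 0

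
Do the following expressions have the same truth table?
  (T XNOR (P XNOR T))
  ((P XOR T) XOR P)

No. Counterexample: with T=0, P=1, Expression 1 = 1 but Expression 2 = 0.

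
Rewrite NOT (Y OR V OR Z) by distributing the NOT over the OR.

NOT Y AND NOT V AND NOT Z
De Morgan's: NOT(OR of terms) = AND of negations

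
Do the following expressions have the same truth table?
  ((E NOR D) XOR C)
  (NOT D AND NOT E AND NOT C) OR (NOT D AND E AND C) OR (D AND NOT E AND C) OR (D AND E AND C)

Yes, they are equivalent — the two output columns agree on all 8 assignments:
D | E | C | Expression 1 | Expression 2
---------------------------------------
0 | 0 | 0 | 1 | 1
0 | 0 | 1 | 0 | 0
0 | 1 | 0 | 0 | 0
0 | 1 | 1 | 1 | 1
1 | 0 | 0 | 0 | 0
1 | 0 | 1 | 1 | 1
1 | 1 | 0 | 0 | 0
1 | 1 | 1 | 1 | 1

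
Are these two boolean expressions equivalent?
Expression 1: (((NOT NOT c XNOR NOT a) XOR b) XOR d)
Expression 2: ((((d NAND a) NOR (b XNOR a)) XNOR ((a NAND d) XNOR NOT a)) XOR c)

No. Counterexample: with a=0, b=0, d=1, c=0, Expression 1 = 1 but Expression 2 = 0.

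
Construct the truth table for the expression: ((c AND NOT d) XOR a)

d | a | c | Output
------------------
0 | 0 | 0 | 0
0 | 0 | 1 | 1
0 | 1 | 0 | 1
0 | 1 | 1 | 0
1 | 0 | 0 | 0
1 | 0 | 1 | 0
1 | 1 | 0 | 1
1 | 1 | 1 | 1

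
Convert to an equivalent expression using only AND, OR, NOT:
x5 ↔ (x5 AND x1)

(x5 AND (x5 AND x1)) OR (NOT x5 AND NOT (x5 AND x1))
(Biconditional = both true or both false)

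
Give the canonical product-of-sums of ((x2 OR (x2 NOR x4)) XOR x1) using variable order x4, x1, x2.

ΠM(2, 3, 4, 7) = (x4 OR NOT x1 OR x2) AND (x4 OR NOT x1 OR NOT x2) AND (NOT x4 OR x1 OR x2) AND (NOT x4 OR NOT x1 OR NOT x2)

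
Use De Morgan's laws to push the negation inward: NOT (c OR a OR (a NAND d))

NOT c AND NOT a AND NOT (a NAND d)
De Morgan's: NOT(OR of terms) = AND of negations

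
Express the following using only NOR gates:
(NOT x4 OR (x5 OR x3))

(((x4 NOR x4) NOR ((x5 NOR x3) NOR (x5 NOR x3))) NOR ((x4 NOR x4) NOR ((x5 NOR x3) NOR (x5 NOR x3))))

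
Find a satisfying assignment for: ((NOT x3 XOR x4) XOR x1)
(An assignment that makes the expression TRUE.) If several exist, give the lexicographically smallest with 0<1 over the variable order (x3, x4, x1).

x3=0, x4=0, x1=0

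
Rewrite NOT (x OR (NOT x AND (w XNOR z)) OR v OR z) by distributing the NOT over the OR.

NOT x AND NOT (NOT x AND (w XNOR z)) AND NOT v AND NOT z
De Morgan's: NOT(OR of terms) = AND of negations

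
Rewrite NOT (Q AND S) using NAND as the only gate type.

(((Q NAND S) NAND (Q NAND S)) NAND ((Q NAND S) NAND (Q NAND S)))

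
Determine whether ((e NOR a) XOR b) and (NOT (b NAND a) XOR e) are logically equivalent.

No. Counterexample: with a=0, e=0, b=0, Expression 1 = 1 but Expression 2 = 0.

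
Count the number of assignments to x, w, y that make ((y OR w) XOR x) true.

Satisfying assignments: (0,0,1), (0,1,0), (0,1,1), (1,0,0)
Count: 4 out of 8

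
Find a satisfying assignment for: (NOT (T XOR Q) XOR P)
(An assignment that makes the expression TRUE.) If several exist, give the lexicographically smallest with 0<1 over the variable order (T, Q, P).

T=0, Q=0, P=0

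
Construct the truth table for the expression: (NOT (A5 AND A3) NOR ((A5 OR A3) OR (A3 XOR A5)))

A3 | A5 | Output
----------------
0 | 0 | 0
0 | 1 | 0
1 | 0 | 0
1 | 1 | 0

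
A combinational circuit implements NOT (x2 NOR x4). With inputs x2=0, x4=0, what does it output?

Substituting: NOT (0 NOR 0)
= 0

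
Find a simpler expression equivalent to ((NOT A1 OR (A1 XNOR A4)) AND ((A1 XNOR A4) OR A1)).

By distribution ((E OR v) AND (E OR NOT v) = E):
= (A1 XNOR A4)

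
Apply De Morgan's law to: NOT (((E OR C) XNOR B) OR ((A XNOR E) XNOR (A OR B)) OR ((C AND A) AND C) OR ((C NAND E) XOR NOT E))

NOT ((E OR C) XNOR B) AND NOT ((A XNOR E) XNOR (A OR B)) AND NOT ((C AND A) AND C) AND NOT ((C NAND E) XOR NOT E)
De Morgan's: NOT(OR of terms) = AND of negations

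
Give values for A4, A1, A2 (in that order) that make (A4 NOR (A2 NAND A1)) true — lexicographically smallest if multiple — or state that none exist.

A4=0, A1=1, A2=1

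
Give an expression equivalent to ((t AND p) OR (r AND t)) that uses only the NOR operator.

((((t NOR t) NOR (p NOR p)) NOR ((r NOR r) NOR (t NOR t))) NOR (((t NOR t) NOR (p NOR p)) NOR ((r NOR r) NOR (t NOR t))))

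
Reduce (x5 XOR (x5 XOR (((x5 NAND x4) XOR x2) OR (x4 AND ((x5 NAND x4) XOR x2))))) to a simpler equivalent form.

By XOR self-cancellation ((E XOR v) XOR v = E) then absorption (E OR (E AND v) = E):
= ((x5 NAND x4) XOR x2)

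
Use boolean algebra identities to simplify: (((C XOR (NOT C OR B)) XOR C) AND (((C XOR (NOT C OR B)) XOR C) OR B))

By absorption (E AND (E OR v) = E) then XOR self-cancellation ((E XOR v) XOR v = E):
= (NOT C OR B)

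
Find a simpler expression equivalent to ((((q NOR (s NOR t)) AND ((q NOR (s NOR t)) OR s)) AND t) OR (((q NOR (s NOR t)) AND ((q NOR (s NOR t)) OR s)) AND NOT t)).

By distribution ((E AND v) OR (E AND NOT v) = E) then absorption (E AND (E OR v) = E):
= (q NOR (s NOR t))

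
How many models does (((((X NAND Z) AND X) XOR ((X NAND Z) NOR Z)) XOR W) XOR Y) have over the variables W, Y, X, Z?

Satisfying assignments: (0,0,1,0), (0,1,0,0), (0,1,0,1), (0,1,1,1), (1,0,0,0), (1,0,0,1), (1,0,1,1), (1,1,1,0)
Count: 8 out of 16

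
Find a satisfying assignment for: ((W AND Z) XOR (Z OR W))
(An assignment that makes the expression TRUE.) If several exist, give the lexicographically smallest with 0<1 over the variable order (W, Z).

W=0, Z=1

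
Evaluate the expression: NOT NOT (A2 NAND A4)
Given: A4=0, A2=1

Substituting: NOT NOT (1 NAND 0)
= 1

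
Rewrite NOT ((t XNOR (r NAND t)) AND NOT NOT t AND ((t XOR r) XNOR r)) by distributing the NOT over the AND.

NOT (t XNOR (r NAND t)) OR NOT t OR NOT ((t XOR r) XNOR r)
De Morgan's: NOT(AND of terms) = OR of negations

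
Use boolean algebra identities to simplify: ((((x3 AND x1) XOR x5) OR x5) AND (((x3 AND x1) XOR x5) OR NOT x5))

By distribution ((E OR v) AND (E OR NOT v) = E):
= ((x3 AND x1) XOR x5)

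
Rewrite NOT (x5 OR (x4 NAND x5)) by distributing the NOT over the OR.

NOT x5 AND NOT (x4 NAND x5)
De Morgan's: NOT(OR of terms) = AND of negations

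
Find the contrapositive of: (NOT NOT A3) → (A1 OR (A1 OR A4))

Contrapositive: NOT (A1 OR (A1 OR A4)) → NOT A3
Note: A statement and its contrapositive are logically equivalent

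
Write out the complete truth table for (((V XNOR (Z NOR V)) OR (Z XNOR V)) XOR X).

X | V | Z | Output
------------------
0 | 0 | 0 | 1
0 | 0 | 1 | 1
0 | 1 | 0 | 0
0 | 1 | 1 | 1
1 | 0 | 0 | 0
1 | 0 | 1 | 0
1 | 1 | 0 | 1
1 | 1 | 1 | 0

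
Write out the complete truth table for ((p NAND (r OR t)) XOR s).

p | r | t | s | Output
----------------------
0 | 0 | 0 | 0 | 1
0 | 0 | 0 | 1 | 0
0 | 0 | 1 | 0 | 1
0 | 0 | 1 | 1 | 0
0 | 1 | 0 | 0 | 1
0 | 1 | 0 | 1 | 0
0 | 1 | 1 | 0 | 1
0 | 1 | 1 | 1 | 0
1 | 0 | 0 | 0 | 1
1 | 0 | 0 | 1 | 0
1 | 0 | 1 | 0 | 0
1 | 0 | 1 | 1 | 1
1 | 1 | 0 | 0 | 0
1 | 1 | 0 | 1 | 1
1 | 1 | 1 | 0 | 0
1 | 1 | 1 | 1 | 1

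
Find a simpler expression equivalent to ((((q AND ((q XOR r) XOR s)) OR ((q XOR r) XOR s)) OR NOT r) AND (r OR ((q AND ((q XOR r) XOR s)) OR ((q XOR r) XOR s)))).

By distribution ((E OR v) AND (E OR NOT v) = E) then absorption (E OR (E AND v) = E):
= ((q XOR r) XOR s)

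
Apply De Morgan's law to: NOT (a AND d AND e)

NOT a OR NOT d OR NOT e
De Morgan's: NOT(AND of terms) = OR of negations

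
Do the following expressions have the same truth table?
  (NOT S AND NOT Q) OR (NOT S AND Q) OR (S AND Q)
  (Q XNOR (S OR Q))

Yes, they are equivalent — the two output columns agree on all 4 assignments:
S | Q | Expression 1 | Expression 2
-----------------------------------
0 | 0 | 1 | 1
0 | 1 | 1 | 1
1 | 0 | 0 | 0
1 | 1 | 1 | 1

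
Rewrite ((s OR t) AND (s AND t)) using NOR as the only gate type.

((((s NOR t) NOR (s NOR t)) NOR ((s NOR t) NOR (s NOR t))) NOR (((s NOR s) NOR (t NOR t)) NOR ((s NOR s) NOR (t NOR t))))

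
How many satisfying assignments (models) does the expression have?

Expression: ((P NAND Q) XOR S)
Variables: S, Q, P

Satisfying assignments: (0,0,0), (0,0,1), (0,1,0), (1,1,1)
Count: 4 out of 8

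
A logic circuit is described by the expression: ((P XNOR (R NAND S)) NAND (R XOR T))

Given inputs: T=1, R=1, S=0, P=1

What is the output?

Substituting: ((1 XNOR (1 NAND 0)) NAND (1 XOR 1))
= 1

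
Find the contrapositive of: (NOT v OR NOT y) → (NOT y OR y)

Contrapositive: NOT (NOT y OR y) → NOT (NOT v OR NOT y)
Note: A statement and its contrapositive are logically equivalent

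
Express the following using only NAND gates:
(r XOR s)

((r NAND (r NAND s)) NAND (s NAND (r NAND s)))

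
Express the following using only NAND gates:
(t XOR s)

((t NAND (t NAND s)) NAND (s NAND (t NAND s)))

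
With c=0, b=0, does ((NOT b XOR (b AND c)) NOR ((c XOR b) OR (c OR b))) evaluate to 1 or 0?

Substituting: ((NOT 0 XOR (0 AND 0)) NOR ((0 XOR 0) OR (0 OR 0)))
= 0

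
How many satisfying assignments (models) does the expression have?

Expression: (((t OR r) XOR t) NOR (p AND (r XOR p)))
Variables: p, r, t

Satisfying assignments: (0,0,0), (0,0,1), (0,1,1), (1,1,1)
Count: 4 out of 8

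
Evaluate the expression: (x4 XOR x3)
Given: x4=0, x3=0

Substituting: (0 XOR 0)
= 0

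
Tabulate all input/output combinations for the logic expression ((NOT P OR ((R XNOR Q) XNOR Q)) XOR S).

Q | P | S | R | Output
----------------------
0 | 0 | 0 | 0 | 1
0 | 0 | 0 | 1 | 1
0 | 0 | 1 | 0 | 0
0 | 0 | 1 | 1 | 0
0 | 1 | 0 | 0 | 0
0 | 1 | 0 | 1 | 1
0 | 1 | 1 | 0 | 1
0 | 1 | 1 | 1 | 0
1 | 0 | 0 | 0 | 1
1 | 0 | 0 | 1 | 1
1 | 0 | 1 | 0 | 0
1 | 0 | 1 | 1 | 0
1 | 1 | 0 | 0 | 0
1 | 1 | 0 | 1 | 1
1 | 1 | 1 | 0 | 1
1 | 1 | 1 | 1 | 0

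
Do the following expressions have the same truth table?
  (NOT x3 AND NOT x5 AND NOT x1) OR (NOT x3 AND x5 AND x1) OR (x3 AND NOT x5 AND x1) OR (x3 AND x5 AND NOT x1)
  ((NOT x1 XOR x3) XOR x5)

Yes, they are equivalent — the two output columns agree on all 8 assignments:
x3 | x5 | x1 | Expression 1 | Expression 2
------------------------------------------
0 | 0 | 0 | 1 | 1
0 | 0 | 1 | 0 | 0
0 | 1 | 0 | 0 | 0
0 | 1 | 1 | 1 | 1
1 | 0 | 0 | 0 | 0
1 | 0 | 1 | 1 | 1
1 | 1 | 0 | 1 | 1
1 | 1 | 1 | 0 | 0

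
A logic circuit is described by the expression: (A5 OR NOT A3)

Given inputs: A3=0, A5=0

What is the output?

Substituting: (0 OR NOT 0)
= 1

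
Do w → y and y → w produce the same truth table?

No, Converse is not equivalent to original (counterexample: y=0, x=0, w=1)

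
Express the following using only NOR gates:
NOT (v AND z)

(((v NOR v) NOR (z NOR z)) NOR ((v NOR v) NOR (z NOR z)))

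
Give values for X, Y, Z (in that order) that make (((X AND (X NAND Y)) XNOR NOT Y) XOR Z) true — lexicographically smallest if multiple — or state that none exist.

X=0, Y=0, Z=1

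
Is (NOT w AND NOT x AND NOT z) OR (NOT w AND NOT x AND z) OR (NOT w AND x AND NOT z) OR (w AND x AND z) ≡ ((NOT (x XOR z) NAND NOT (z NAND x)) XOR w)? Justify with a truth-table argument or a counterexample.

Yes, they are equivalent — the two output columns agree on all 8 assignments:
w | x | z | Expression 1 | Expression 2
---------------------------------------
0 | 0 | 0 | 1 | 1
0 | 0 | 1 | 1 | 1
0 | 1 | 0 | 1 | 1
0 | 1 | 1 | 0 | 0
1 | 0 | 0 | 0 | 0
1 | 0 | 1 | 0 | 0
1 | 1 | 0 | 0 | 0
1 | 1 | 1 | 1 | 1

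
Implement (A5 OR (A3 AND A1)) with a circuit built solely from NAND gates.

((A5 NAND A5) NAND (((A3 NAND A1) NAND (A3 NAND A1)) NAND ((A3 NAND A1) NAND (A3 NAND A1))))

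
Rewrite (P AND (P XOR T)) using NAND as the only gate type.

((P NAND ((P NAND (P NAND T)) NAND (T NAND (P NAND T)))) NAND (P NAND ((P NAND (P NAND T)) NAND (T NAND (P NAND T)))))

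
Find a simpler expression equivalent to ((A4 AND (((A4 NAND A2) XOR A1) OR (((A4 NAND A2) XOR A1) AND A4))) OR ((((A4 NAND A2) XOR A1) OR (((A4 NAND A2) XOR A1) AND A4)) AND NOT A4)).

By distribution ((E AND v) OR (E AND NOT v) = E) then absorption (E OR (E AND v) = E):
= ((A4 NAND A2) XOR A1)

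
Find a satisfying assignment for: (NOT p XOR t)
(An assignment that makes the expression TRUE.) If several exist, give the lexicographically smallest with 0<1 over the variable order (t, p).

t=0, p=0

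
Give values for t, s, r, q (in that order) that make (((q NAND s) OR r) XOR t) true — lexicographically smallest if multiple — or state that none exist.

t=0, s=0, r=0, q=0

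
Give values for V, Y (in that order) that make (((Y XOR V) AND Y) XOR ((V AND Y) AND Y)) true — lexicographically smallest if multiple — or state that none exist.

V=0, Y=1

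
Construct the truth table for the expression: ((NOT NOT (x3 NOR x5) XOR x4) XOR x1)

x3 | x4 | x1 | x5 | Output
--------------------------
0 | 0 | 0 | 0 | 1
0 | 0 | 0 | 1 | 0
0 | 0 | 1 | 0 | 0
0 | 0 | 1 | 1 | 1
0 | 1 | 0 | 0 | 0
0 | 1 | 0 | 1 | 1
0 | 1 | 1 | 0 | 1
0 | 1 | 1 | 1 | 0
1 | 0 | 0 | 0 | 0
1 | 0 | 0 | 1 | 0
1 | 0 | 1 | 0 | 1
1 | 0 | 1 | 1 | 1
1 | 1 | 0 | 0 | 1
1 | 1 | 0 | 1 | 1
1 | 1 | 1 | 0 | 0
1 | 1 | 1 | 1 | 0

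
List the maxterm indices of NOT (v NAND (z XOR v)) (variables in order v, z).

ΠM(0, 1, 3) = (v OR z) AND (v OR NOT z) AND (NOT v OR NOT z)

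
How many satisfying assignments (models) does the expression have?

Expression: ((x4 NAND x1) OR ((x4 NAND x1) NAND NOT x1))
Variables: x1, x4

Satisfying assignments: (0,0), (0,1), (1,0), (1,1)
Count: 4 out of 4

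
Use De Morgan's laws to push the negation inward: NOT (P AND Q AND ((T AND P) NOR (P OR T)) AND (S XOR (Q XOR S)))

NOT P OR NOT Q OR NOT ((T AND P) NOR (P OR T)) OR NOT (S XOR (Q XOR S))
De Morgan's: NOT(AND of terms) = OR of negations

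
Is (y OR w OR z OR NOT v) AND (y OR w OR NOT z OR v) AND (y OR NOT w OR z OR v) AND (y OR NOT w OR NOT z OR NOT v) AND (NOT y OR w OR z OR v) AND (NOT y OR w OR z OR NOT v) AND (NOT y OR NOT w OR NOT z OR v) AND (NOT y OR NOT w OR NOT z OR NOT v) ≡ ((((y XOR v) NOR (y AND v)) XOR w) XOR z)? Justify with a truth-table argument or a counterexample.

Yes, they are equivalent — the two output columns agree on all 16 assignments:
y | w | z | v | Expression 1 | Expression 2
-------------------------------------------
0 | 0 | 0 | 0 | 1 | 1
0 | 0 | 0 | 1 | 0 | 0
0 | 0 | 1 | 0 | 0 | 0
0 | 0 | 1 | 1 | 1 | 1
0 | 1 | 0 | 0 | 0 | 0
0 | 1 | 0 | 1 | 1 | 1
0 | 1 | 1 | 0 | 1 | 1
0 | 1 | 1 | 1 | 0 | 0
1 | 0 | 0 | 0 | 0 | 0
1 | 0 | 0 | 1 | 0 | 0
1 | 0 | 1 | 0 | 1 | 1
1 | 0 | 1 | 1 | 1 | 1
1 | 1 | 0 | 0 | 1 | 1
1 | 1 | 0 | 1 | 1 | 1
1 | 1 | 1 | 0 | 0 | 0
1 | 1 | 1 | 1 | 0 | 0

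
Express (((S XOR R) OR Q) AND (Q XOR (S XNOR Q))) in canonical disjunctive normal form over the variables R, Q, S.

(NOT R AND Q AND NOT S) OR (R AND NOT Q AND NOT S) OR (R AND Q AND NOT S)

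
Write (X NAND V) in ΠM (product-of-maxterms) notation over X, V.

ΠM(3) = (NOT X OR NOT V)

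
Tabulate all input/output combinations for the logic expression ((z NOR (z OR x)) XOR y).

x | z | y | Output
------------------
0 | 0 | 0 | 1
0 | 0 | 1 | 0
0 | 1 | 0 | 0
0 | 1 | 1 | 1
1 | 0 | 0 | 0
1 | 0 | 1 | 1
1 | 1 | 0 | 0
1 | 1 | 1 | 1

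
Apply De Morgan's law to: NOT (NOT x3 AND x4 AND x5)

x3 OR NOT x4 OR NOT x5
De Morgan's: NOT(AND of terms) = OR of negations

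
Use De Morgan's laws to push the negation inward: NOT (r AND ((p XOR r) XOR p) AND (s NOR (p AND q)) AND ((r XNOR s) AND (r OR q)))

NOT r OR NOT ((p XOR r) XOR p) OR NOT (s NOR (p AND q)) OR NOT ((r XNOR s) AND (r OR q))
De Morgan's: NOT(AND of terms) = OR of negations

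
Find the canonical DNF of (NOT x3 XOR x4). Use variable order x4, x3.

(NOT x4 AND NOT x3) OR (x4 AND x3)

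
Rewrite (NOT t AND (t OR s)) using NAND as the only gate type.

(((t NAND t) NAND ((t NAND t) NAND (s NAND s))) NAND ((t NAND t) NAND ((t NAND t) NAND (s NAND s))))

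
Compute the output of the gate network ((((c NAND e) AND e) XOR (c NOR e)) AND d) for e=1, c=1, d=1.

Substituting: ((((1 NAND 1) AND 1) XOR (1 NOR 1)) AND 1)
= 0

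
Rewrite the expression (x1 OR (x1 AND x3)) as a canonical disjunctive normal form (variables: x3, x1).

(NOT x3 AND x1) OR (x3 AND x1)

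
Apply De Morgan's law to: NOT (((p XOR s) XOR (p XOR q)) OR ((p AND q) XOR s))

NOT ((p XOR s) XOR (p XOR q)) AND NOT ((p AND q) XOR s)
De Morgan's: NOT(OR of terms) = AND of negations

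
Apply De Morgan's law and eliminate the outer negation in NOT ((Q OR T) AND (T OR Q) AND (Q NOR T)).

NOT (Q OR T) OR NOT (T OR Q) OR NOT (Q NOR T)
De Morgan's: NOT(AND of terms) = OR of negations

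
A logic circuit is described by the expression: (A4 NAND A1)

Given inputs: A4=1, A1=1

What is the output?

Substituting: (1 NAND 1)
= 0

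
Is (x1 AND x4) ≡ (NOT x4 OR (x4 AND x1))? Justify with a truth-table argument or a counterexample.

No. Counterexample: with x1=0, x4=0, Expression 1 = 0 but Expression 2 = 1.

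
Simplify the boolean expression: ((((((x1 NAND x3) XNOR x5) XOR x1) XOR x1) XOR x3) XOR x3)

By XOR self-cancellation ((E XOR v) XOR v = E) then XOR self-cancellation ((E XOR v) XOR v = E):
= ((x1 NAND x3) XNOR x5)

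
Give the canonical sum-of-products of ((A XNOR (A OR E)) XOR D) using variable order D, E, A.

Σm(0, 1, 3, 6) = (NOT D AND NOT E AND NOT A) OR (NOT D AND NOT E AND A) OR (NOT D AND E AND A) OR (D AND E AND NOT A)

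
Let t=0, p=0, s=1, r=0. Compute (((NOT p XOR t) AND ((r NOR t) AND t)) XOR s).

Substituting: (((NOT 0 XOR 0) AND ((0 NOR 0) AND 0)) XOR 1)
= 1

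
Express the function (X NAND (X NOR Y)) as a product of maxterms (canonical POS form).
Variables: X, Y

ΠM() = TRUE (no maxterms)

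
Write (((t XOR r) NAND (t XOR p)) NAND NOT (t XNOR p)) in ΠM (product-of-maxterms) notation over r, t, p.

ΠM(1, 6) = (r OR t OR NOT p) AND (NOT r OR NOT t OR p)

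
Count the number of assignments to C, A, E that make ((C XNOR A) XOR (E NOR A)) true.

Satisfying assignments: (0,0,1), (1,0,0), (1,1,0), (1,1,1)
Count: 4 out of 8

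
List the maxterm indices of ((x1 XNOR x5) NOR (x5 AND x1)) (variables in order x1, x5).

ΠM(0, 3) = (x1 OR x5) AND (NOT x1 OR NOT x5)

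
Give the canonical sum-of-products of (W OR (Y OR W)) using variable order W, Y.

Σm(1, 2, 3) = (NOT W AND Y) OR (W AND NOT Y) OR (W AND Y)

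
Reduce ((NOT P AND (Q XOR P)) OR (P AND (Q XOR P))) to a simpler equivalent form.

By distribution ((E AND v) OR (E AND NOT v) = E):
= (Q XOR P)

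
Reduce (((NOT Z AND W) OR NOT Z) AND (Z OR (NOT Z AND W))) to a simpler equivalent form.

By distribution ((E OR v) AND (E OR NOT v) = E):
= (NOT Z AND W)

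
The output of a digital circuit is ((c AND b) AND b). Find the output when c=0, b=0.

Substituting: ((0 AND 0) AND 0)
= 0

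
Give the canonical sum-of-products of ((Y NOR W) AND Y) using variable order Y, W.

Σm() = FALSE (no minterms)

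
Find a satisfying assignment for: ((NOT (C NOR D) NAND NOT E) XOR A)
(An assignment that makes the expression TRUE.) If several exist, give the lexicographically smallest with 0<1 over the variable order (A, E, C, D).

A=0, E=0, C=0, D=0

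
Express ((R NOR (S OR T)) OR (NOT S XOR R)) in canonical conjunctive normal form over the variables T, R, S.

(T OR R OR NOT S) AND (T OR NOT R OR S) AND (NOT T OR R OR NOT S) AND (NOT T OR NOT R OR S)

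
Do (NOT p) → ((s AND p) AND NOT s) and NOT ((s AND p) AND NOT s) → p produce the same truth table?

Yes, Contrapositive is always equivalent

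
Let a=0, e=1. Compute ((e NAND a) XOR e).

Substituting: ((1 NAND 0) XOR 1)
= 0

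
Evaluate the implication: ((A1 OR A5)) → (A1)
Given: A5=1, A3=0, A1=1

Antecedent ((A1 OR A5)) = 1; consequent (A1) = 1.
1 → 1 = 1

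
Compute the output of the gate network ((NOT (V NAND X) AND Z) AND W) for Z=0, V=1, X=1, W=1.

Substituting: ((NOT (1 NAND 1) AND 0) AND 1)
= 0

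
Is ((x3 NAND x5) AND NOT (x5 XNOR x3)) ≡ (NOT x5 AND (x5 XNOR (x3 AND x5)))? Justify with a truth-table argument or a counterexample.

No. Counterexample: with x3=0, x5=0, Expression 1 = 0 but Expression 2 = 1.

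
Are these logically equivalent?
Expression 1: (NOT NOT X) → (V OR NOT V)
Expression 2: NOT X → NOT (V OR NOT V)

No, Inverse is not equivalent to original (counterexample: V=0, X=0)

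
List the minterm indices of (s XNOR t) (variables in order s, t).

Σm(0, 3) = (NOT s AND NOT t) OR (s AND t)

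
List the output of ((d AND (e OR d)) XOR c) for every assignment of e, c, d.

e | c | d | Output
------------------
0 | 0 | 0 | 0
0 | 0 | 1 | 1
0 | 1 | 0 | 1
0 | 1 | 1 | 0
1 | 0 | 0 | 0
1 | 0 | 1 | 1
1 | 1 | 0 | 1
1 | 1 | 1 | 0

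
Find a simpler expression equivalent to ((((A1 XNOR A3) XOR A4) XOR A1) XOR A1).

By XOR self-cancellation ((E XOR v) XOR v = E):
= ((A1 XNOR A3) XOR A4)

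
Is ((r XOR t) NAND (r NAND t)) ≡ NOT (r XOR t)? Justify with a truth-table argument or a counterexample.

Yes, they are equivalent — the two output columns agree on all 4 assignments:
r | t | Expression 1 | Expression 2
-----------------------------------
0 | 0 | 1 | 1
0 | 1 | 0 | 0
1 | 0 | 0 | 0
1 | 1 | 1 | 1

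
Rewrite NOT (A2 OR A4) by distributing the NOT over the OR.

NOT A2 AND NOT A4
De Morgan's: NOT(OR of terms) = AND of negations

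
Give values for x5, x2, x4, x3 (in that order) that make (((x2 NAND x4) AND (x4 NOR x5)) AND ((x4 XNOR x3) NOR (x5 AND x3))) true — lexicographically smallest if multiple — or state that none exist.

x5=0, x2=0, x4=0, x3=1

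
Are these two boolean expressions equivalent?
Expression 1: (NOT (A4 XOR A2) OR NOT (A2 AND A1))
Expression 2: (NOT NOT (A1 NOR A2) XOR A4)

No. Counterexample: with A4=0, A1=0, A2=1, Expression 1 = 1 but Expression 2 = 0.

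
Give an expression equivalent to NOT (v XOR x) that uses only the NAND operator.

(((v NAND (v NAND x)) NAND (x NAND (v NAND x))) NAND ((v NAND (v NAND x)) NAND (x NAND (v NAND x))))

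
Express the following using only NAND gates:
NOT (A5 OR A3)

(((A5 NAND A5) NAND (A3 NAND A3)) NAND ((A5 NAND A5) NAND (A3 NAND A3)))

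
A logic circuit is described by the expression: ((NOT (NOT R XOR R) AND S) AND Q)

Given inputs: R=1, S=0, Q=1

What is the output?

Substituting: ((NOT (NOT 1 XOR 1) AND 0) AND 1)
= 0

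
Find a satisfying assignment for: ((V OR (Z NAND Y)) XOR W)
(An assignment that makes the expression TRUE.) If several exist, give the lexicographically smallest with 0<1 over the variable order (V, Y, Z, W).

V=0, Y=0, Z=0, W=0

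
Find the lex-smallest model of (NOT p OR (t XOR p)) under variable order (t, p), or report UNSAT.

t=0, p=0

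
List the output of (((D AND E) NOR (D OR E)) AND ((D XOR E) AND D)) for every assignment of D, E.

D | E | Output
--------------
0 | 0 | 0
0 | 1 | 0
1 | 0 | 0
1 | 1 | 0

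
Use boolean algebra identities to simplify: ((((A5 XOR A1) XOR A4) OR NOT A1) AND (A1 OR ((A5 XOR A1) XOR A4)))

By distribution ((E OR v) AND (E OR NOT v) = E):
= ((A5 XOR A1) XOR A4)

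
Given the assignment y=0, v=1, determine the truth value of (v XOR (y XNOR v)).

Substituting: (1 XOR (0 XNOR 1))
= 1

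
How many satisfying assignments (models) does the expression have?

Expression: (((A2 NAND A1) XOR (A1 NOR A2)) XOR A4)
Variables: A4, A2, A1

Satisfying assignments: (0,0,1), (0,1,0), (1,0,0), (1,1,1)
Count: 4 out of 8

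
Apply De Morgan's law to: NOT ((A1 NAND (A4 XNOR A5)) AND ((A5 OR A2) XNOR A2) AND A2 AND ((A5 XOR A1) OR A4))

NOT (A1 NAND (A4 XNOR A5)) OR NOT ((A5 OR A2) XNOR A2) OR NOT A2 OR NOT ((A5 XOR A1) OR A4)
De Morgan's: NOT(AND of terms) = OR of negations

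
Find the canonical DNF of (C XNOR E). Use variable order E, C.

(NOT E AND NOT C) OR (E AND C)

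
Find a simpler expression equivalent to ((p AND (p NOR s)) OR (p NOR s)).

By absorption (E OR (E AND v) = E):
= (p NOR s)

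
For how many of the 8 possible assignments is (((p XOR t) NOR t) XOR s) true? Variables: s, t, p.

Satisfying assignments: (0,0,0), (1,0,1), (1,1,0), (1,1,1)
Count: 4 out of 8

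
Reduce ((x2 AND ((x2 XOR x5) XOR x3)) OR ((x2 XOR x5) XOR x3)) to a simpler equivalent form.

By absorption (E OR (E AND v) = E):
= ((x2 XOR x5) XOR x3)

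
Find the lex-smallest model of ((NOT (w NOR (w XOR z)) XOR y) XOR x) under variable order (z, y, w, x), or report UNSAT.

z=0, y=0, w=0, x=1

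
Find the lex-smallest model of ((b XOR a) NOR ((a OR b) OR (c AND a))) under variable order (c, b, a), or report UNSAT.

c=0, b=0, a=0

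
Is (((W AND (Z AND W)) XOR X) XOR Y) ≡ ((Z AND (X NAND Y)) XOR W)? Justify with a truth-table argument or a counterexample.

No. Counterexample: with X=0, Y=0, Z=0, W=1, Expression 1 = 0 but Expression 2 = 1.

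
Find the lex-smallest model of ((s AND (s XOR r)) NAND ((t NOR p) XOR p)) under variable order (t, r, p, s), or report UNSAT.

t=0, r=0, p=0, s=0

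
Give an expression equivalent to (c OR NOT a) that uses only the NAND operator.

((c NAND c) NAND ((a NAND a) NAND (a NAND a)))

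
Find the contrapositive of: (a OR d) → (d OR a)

Contrapositive: NOT (d OR a) → NOT (a OR d)
Note: A statement and its contrapositive are logically equivalent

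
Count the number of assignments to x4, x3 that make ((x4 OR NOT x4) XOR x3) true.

Satisfying assignments: (0,0), (1,0)
Count: 2 out of 4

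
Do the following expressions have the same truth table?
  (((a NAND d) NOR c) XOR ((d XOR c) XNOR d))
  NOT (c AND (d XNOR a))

No. Counterexample: with a=0, c=1, d=1, Expression 1 = 0 but Expression 2 = 1.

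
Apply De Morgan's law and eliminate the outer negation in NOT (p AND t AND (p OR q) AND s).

NOT p OR NOT t OR NOT (p OR q) OR NOT s
De Morgan's: NOT(AND of terms) = OR of negations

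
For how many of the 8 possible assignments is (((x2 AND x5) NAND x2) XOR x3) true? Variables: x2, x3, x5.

Satisfying assignments: (0,0,0), (0,0,1), (1,0,0), (1,1,1)
Count: 4 out of 8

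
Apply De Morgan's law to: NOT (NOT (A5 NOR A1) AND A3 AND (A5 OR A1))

(A5 NOR A1) OR NOT A3 OR NOT (A5 OR A1)
De Morgan's: NOT(AND of terms) = OR of negations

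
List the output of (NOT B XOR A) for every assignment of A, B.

A | B | Output
--------------
0 | 0 | 1
0 | 1 | 0
1 | 0 | 0
1 | 1 | 1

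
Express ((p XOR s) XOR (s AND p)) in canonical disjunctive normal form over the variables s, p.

(NOT s AND p) OR (s AND NOT p) OR (s AND p)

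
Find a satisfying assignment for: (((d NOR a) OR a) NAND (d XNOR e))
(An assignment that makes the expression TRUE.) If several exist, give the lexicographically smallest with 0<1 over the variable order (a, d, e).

a=0, d=0, e=1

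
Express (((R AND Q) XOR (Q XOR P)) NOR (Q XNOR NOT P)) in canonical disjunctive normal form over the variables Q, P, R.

(NOT Q AND NOT P AND NOT R) OR (NOT Q AND NOT P AND R) OR (Q AND P AND NOT R)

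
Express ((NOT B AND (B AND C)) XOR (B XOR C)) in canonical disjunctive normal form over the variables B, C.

(NOT B AND C) OR (B AND NOT C)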